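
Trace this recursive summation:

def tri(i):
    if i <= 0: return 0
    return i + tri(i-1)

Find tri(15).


tri(15)
= 15 + 14 + 13 + 12 + 11 + 10 + 9 + 8 + 7 + 6 + 5 + 4 + 3 + 2 + 1 + tri(0)
= 15 + 14 + 13 + 12 + 11 + 10 + 9 + 8 + 7 + 6 + 5 + 4 + 3 + 2 + 1 + 0
= 120

120


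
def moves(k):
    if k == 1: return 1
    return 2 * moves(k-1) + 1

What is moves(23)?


moves(23) = 2 * moves(22) + 1
moves(22) = 2 * moves(21) + 1
moves(21) = 2 * moves(20) + 1
moves(20) = 2 * moves(19) + 1
moves(19) = 2 * moves(18) + 1
moves(18) = 2 * moves(17) + 1
moves(17) = 2 * moves(16) + 1
moves(16) = 2 * moves(15) + 1
moves(15) = 2 * moves(14) + 1
moves(14) = 2 * moves(13) + 1
moves(13) = 2 * moves(12) + 1
moves(12) = 2 * moves(11) + 1
moves(11) = 2 * moves(10) + 1
moves(10) = 2 * moves(9) + 1
moves(9) = 2 * moves(8) + 1
moves(8) = 2 * moves(7) + 1
moves(7) = 2 * moves(6) + 1
moves(6) = 2 * moves(5) + 1
moves(5) = 2 * moves(4) + 1
moves(4) = 2 * moves(3) + 1
moves(3) = 2 * moves(2) + 1
moves(2) = 2 * moves(1) + 1
moves(1) = 1  (base case)
moves(2) = 2 * 1 + 1 = 3
moves(3) = 2 * 3 + 1 = 7
moves(4) = 2 * 7 + 1 = 15
moves(5) = 2 * 15 + 1 = 31
moves(6) = 2 * 31 + 1 = 63
moves(7) = 2 * 63 + 1 = 127
moves(8) = 2 * 127 + 1 = 255
moves(9) = 2 * 255 + 1 = 511
moves(10) = 2 * 511 + 1 = 1023
moves(11) = 2 * 1023 + 1 = 2047
moves(12) = 2 * 2047 + 1 = 4095
moves(13) = 2 * 4095 + 1 = 8191
moves(14) = 2 * 8191 + 1 = 16383
moves(15) = 2 * 16383 + 1 = 32767
moves(16) = 2 * 32767 + 1 = 65535
moves(17) = 2 * 65535 + 1 = 131071
moves(18) = 2 * 131071 + 1 = 262143
moves(19) = 2 * 262143 + 1 = 524287
moves(20) = 2 * 524287 + 1 = 1048575
moves(21) = 2 * 1048575 + 1 = 2097151
moves(22) = 2 * 2097151 + 1 = 4194303
moves(23) = 2 * 4194303 + 1 = 8388607

8388607


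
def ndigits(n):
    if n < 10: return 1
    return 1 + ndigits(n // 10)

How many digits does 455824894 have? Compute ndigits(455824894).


ndigits(455824894) = 1 + ndigits(45582489)
ndigits(45582489) = 1 + ndigits(4558248)
ndigits(4558248) = 1 + ndigits(455824)
ndigits(455824) = 1 + ndigits(45582)
ndigits(45582) = 1 + ndigits(4558)
ndigits(4558) = 1 + ndigits(455)
ndigits(455) = 1 + ndigits(45)
ndigits(45) = 1 + ndigits(4)
ndigits(4) = 1  (base case: 4 < 10)
Unwinding: 1 + 1 + 1 + 1 + 1 + 1 + 1 + 1 + 1 = 9

9


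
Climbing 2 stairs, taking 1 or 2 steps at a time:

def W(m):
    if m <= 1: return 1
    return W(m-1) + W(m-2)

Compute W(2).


Building up from base cases:
W(0) = 1
W(1) = 1
W(2) = W(1) + W(0) = 1 + 1 = 2

2


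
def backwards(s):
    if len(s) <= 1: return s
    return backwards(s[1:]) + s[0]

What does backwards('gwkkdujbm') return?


backwards('gwkkdujbm') = backwards('wkkdujbm') + 'g'
backwards('wkkdujbm') = backwards('kkdujbm') + 'w'
backwards('kkdujbm') = backwards('kdujbm') + 'k'
backwards('kdujbm') = backwards('dujbm') + 'k'
backwards('dujbm') = backwards('ujbm') + 'd'
backwards('ujbm') = backwards('jbm') + 'u'
backwards('jbm') = backwards('bm') + 'j'
backwards('bm') = backwards('m') + 'b'
backwards('m') = 'm'  (base case)
Concatenating: 'm' + 'b' + 'j' + 'u' + 'd' + 'k' + 'k' + 'w' + 'g' = 'mbjudkkwg'

mbjudkkwg


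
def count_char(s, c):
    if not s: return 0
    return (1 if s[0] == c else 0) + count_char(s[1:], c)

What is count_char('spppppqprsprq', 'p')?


s[0]='s' != 'p' -> 0
s[0]='p' == 'p' -> 1
s[0]='p' == 'p' -> 1
s[0]='p' == 'p' -> 1
s[0]='p' == 'p' -> 1
s[0]='p' == 'p' -> 1
s[0]='q' != 'p' -> 0
s[0]='p' == 'p' -> 1
s[0]='r' != 'p' -> 0
s[0]='s' != 'p' -> 0
s[0]='p' == 'p' -> 1
s[0]='r' != 'p' -> 0
s[0]='q' != 'p' -> 0
Sum: 0 + 1 + 1 + 1 + 1 + 1 + 0 + 1 + 0 + 0 + 1 + 0 + 0 = 7

7


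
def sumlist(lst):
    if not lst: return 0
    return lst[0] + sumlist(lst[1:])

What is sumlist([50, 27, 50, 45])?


sumlist([50, 27, 50, 45]) = 50 + sumlist([27, 50, 45])
sumlist([27, 50, 45]) = 27 + sumlist([50, 45])
sumlist([50, 45]) = 50 + sumlist([45])
sumlist([45]) = 45 + sumlist([])
sumlist([]) = 0  (base case)
Total: 50 + 27 + 50 + 45 + 0 = 172

172


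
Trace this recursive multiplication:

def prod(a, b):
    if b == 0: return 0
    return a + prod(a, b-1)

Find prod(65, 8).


prod(65, 8) = 65 + prod(65, 7)
prod(65, 7) = 65 + prod(65, 6)
prod(65, 6) = 65 + prod(65, 5)
prod(65, 5) = 65 + prod(65, 4)
prod(65, 4) = 65 + prod(65, 3)
prod(65, 3) = 65 + prod(65, 2)
prod(65, 2) = 65 + prod(65, 1)
prod(65, 1) = 65 + prod(65, 0)
prod(65, 0) = 0  (base case)
Total: 65 + 65 + 65 + 65 + 65 + 65 + 65 + 65 + 0 = 520

520


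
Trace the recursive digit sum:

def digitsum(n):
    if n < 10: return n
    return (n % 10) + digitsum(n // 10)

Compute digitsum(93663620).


digitsum(93663620) = 0 + digitsum(9366362)
digitsum(9366362) = 2 + digitsum(936636)
digitsum(936636) = 6 + digitsum(93663)
digitsum(93663) = 3 + digitsum(9366)
digitsum(9366) = 6 + digitsum(936)
digitsum(936) = 6 + digitsum(93)
digitsum(93) = 3 + digitsum(9)
digitsum(9) = 9  (base case)
Total: 0 + 2 + 6 + 3 + 6 + 6 + 3 + 9 = 35

35


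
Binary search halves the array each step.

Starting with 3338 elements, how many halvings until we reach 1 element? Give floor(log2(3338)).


3338 / 2 = 1669
1669 / 2 = 834
834 / 2 = 417
417 / 2 = 208
208 / 2 = 104
104 / 2 = 52
52 / 2 = 26
26 / 2 = 13
13 / 2 = 6
6 / 2 = 3
3 / 2 = 1
Reached 1 after 11 halvings

11


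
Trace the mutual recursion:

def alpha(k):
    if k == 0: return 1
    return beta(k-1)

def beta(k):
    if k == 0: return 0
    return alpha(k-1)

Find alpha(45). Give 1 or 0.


alpha(45) = beta(44)
beta(44) = alpha(43)
alpha(43) = beta(42)
beta(42) = alpha(41)
alpha(41) = beta(40)
beta(40) = alpha(39)
alpha(39) = beta(38)
beta(38) = alpha(37)
alpha(37) = beta(36)
beta(36) = alpha(35)
alpha(35) = beta(34)
beta(34) = alpha(33)
alpha(33) = beta(32)
beta(32) = alpha(31)
alpha(31) = beta(30)
beta(30) = alpha(29)
alpha(29) = beta(28)
beta(28) = alpha(27)
alpha(27) = beta(26)
beta(26) = alpha(25)
alpha(25) = beta(24)
beta(24) = alpha(23)
alpha(23) = beta(22)
beta(22) = alpha(21)
alpha(21) = beta(20)
beta(20) = alpha(19)
alpha(19) = beta(18)
beta(18) = alpha(17)
alpha(17) = beta(16)
beta(16) = alpha(15)
alpha(15) = beta(14)
beta(14) = alpha(13)
alpha(13) = beta(12)
beta(12) = alpha(11)
alpha(11) = beta(10)
beta(10) = alpha(9)
alpha(9) = beta(8)
beta(8) = alpha(7)
alpha(7) = beta(6)
beta(6) = alpha(5)
alpha(5) = beta(4)
beta(4) = alpha(3)
alpha(3) = beta(2)
beta(2) = alpha(1)
alpha(1) = beta(0)
beta(0) = 0  (base case)
Result: 0

0


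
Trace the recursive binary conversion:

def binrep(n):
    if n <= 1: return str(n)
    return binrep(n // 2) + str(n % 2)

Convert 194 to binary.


binrep(194) = binrep(97) + '0'
binrep(97) = binrep(48) + '1'
binrep(48) = binrep(24) + '0'
binrep(24) = binrep(12) + '0'
binrep(12) = binrep(6) + '0'
binrep(6) = binrep(3) + '0'
binrep(3) = binrep(1) + '1'
binrep(1) = '1'  (base case)
Concatenating: '1' + '1' + '0' + '0' + '0' + '0' + '1' + '0' = '11000010'

11000010


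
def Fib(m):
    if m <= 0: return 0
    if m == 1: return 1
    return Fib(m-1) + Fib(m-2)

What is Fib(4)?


Computing Fib(4) bottom-up:
Fib(0) = 0
Fib(1) = 1
Fib(2) = Fib(1) + Fib(0) = 1 + 0 = 1
Fib(3) = Fib(2) + Fib(1) = 1 + 1 = 2
Fib(4) = Fib(3) + Fib(2) = 2 + 1 = 3

3


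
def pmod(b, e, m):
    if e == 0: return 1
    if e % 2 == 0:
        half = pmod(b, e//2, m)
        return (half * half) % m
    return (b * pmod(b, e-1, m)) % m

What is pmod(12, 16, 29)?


pmod(12, 16, 29): e is even, compute pmod(12, 8, 29)
  pmod(12, 8, 29): e is even, compute pmod(12, 4, 29)
    pmod(12, 4, 29): e is even, compute pmod(12, 2, 29)
      pmod(12, 2, 29): e is even, compute pmod(12, 1, 29)
        pmod(12, 1, 29): e is odd, compute pmod(12, 0, 29)
          pmod(12, 0, 29) = 1
        (12 * 1) % 29 = 12
      half=12, (12*12) % 29 = 28
    half=28, (28*28) % 29 = 1
  half=1, (1*1) % 29 = 1
half=1, (1*1) % 29 = 1

1


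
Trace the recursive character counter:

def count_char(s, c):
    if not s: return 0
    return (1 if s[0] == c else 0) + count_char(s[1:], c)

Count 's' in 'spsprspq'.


s[0]='s' == 's' -> 1
s[0]='p' != 's' -> 0
s[0]='s' == 's' -> 1
s[0]='p' != 's' -> 0
s[0]='r' != 's' -> 0
s[0]='s' == 's' -> 1
s[0]='p' != 's' -> 0
s[0]='q' != 's' -> 0
Sum: 1 + 0 + 1 + 0 + 0 + 1 + 0 + 0 = 3

3


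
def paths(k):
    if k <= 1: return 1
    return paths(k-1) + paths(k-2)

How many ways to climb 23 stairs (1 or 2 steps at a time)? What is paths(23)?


Building up from base cases:
paths(0) = 1
paths(1) = 1
paths(2) = paths(1) + paths(0) = 1 + 1 = 2
paths(3) = paths(2) + paths(1) = 2 + 1 = 3
paths(4) = paths(3) + paths(2) = 3 + 2 = 5
paths(5) = paths(4) + paths(3) = 5 + 3 = 8
paths(6) = paths(5) + paths(4) = 8 + 5 = 13
paths(7) = paths(6) + paths(5) = 13 + 8 = 21
paths(8) = paths(7) + paths(6) = 21 + 13 = 34
paths(9) = paths(8) + paths(7) = 34 + 21 = 55
paths(10) = paths(9) + paths(8) = 55 + 34 = 89
paths(11) = paths(10) + paths(9) = 89 + 55 = 144
paths(12) = paths(11) + paths(10) = 144 + 89 = 233
paths(13) = paths(12) + paths(11) = 233 + 144 = 377
paths(14) = paths(13) + paths(12) = 377 + 233 = 610
paths(15) = paths(14) + paths(13) = 610 + 377 = 987
paths(16) = paths(15) + paths(14) = 987 + 610 = 1597
paths(17) = paths(16) + paths(15) = 1597 + 987 = 2584
paths(18) = paths(17) + paths(16) = 2584 + 1597 = 4181
paths(19) = paths(18) + paths(17) = 4181 + 2584 = 6765
paths(20) = paths(19) + paths(18) = 6765 + 4181 = 10946
paths(21) = paths(20) + paths(19) = 10946 + 6765 = 17711
paths(22) = paths(21) + paths(20) = 17711 + 10946 = 28657
paths(23) = paths(22) + paths(21) = 28657 + 17711 = 46368

46368


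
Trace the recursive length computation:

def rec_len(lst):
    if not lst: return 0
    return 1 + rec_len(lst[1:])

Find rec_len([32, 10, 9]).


rec_len([32, 10, 9]) = 1 + rec_len([10, 9])
rec_len([10, 9]) = 1 + rec_len([9])
rec_len([9]) = 1 + rec_len([])
rec_len([]) = 0  (base case)
Unwinding: 1 + 1 + 1 + 0 = 3

3


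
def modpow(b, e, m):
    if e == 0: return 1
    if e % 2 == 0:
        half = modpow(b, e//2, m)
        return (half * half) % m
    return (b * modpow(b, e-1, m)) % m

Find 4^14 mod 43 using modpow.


modpow(4, 14, 43): e is even, compute modpow(4, 7, 43)
  modpow(4, 7, 43): e is odd, compute modpow(4, 6, 43)
    modpow(4, 6, 43): e is even, compute modpow(4, 3, 43)
      modpow(4, 3, 43): e is odd, compute modpow(4, 2, 43)
        modpow(4, 2, 43): e is even, compute modpow(4, 1, 43)
          modpow(4, 1, 43): e is odd, compute modpow(4, 0, 43)
          modpow(4, 0, 43) = 1
          (4 * 1) % 43 = 4
        half=4, (4*4) % 43 = 16
      (4 * 16) % 43 = 21
    half=21, (21*21) % 43 = 11
  (4 * 11) % 43 = 1
half=1, (1*1) % 43 = 1

1


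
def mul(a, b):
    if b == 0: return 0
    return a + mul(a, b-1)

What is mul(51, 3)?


mul(51, 3) = 51 + mul(51, 2)
mul(51, 2) = 51 + mul(51, 1)
mul(51, 1) = 51 + mul(51, 0)
mul(51, 0) = 0  (base case)
Total: 51 + 51 + 51 + 0 = 153

153


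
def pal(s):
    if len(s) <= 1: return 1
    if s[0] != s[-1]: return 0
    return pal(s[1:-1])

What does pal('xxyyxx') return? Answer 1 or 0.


pal('xxyyxx'): s[0]='x' == s[-1]='x' -> check pal('xyyx')
pal('xyyx'): s[0]='x' == s[-1]='x' -> check pal('yy')
pal('yy'): s[0]='y' == s[-1]='y' -> check pal('')
pal(''): len <= 1 -> return 1  (base case)
Result: 1 (palindrome)

1


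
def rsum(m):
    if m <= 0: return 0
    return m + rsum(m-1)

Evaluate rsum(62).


rsum(62)
= 62 + 61 + 60 + 59 + 58 + 57 + 56 + 55 + 54 + 53 + 52 + 51 + 50 + 49 + 48 + 47 + 46 + 45 + 44 + 43 + 42 + 41 + 40 + 39 + 38 + 37 + 36 + 35 + 34 + 33 + 32 + 31 + 30 + 29 + 28 + 27 + 26 + 25 + 24 + 23 + 22 + 21 + 20 + 19 + 18 + 17 + 16 + 15 + 14 + 13 + 12 + 11 + 10 + 9 + 8 + 7 + 6 + 5 + 4 + 3 + 2 + 1 + rsum(0)
= 62 + 61 + 60 + 59 + 58 + 57 + 56 + 55 + 54 + 53 + 52 + 51 + 50 + 49 + 48 + 47 + 46 + 45 + 44 + 43 + 42 + 41 + 40 + 39 + 38 + 37 + 36 + 35 + 34 + 33 + 32 + 31 + 30 + 29 + 28 + 27 + 26 + 25 + 24 + 23 + 22 + 21 + 20 + 19 + 18 + 17 + 16 + 15 + 14 + 13 + 12 + 11 + 10 + 9 + 8 + 7 + 6 + 5 + 4 + 3 + 2 + 1 + 0
= 1953

1953


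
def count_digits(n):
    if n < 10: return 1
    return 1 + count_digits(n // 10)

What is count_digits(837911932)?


count_digits(837911932) = 1 + count_digits(83791193)
count_digits(83791193) = 1 + count_digits(8379119)
count_digits(8379119) = 1 + count_digits(837911)
count_digits(837911) = 1 + count_digits(83791)
count_digits(83791) = 1 + count_digits(8379)
count_digits(8379) = 1 + count_digits(837)
count_digits(837) = 1 + count_digits(83)
count_digits(83) = 1 + count_digits(8)
count_digits(8) = 1  (base case: 8 < 10)
Unwinding: 1 + 1 + 1 + 1 + 1 + 1 + 1 + 1 + 1 = 9

9


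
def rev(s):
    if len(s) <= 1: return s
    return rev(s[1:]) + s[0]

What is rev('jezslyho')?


rev('jezslyho') = rev('ezslyho') + 'j'
rev('ezslyho') = rev('zslyho') + 'e'
rev('zslyho') = rev('slyho') + 'z'
rev('slyho') = rev('lyho') + 's'
rev('lyho') = rev('yho') + 'l'
rev('yho') = rev('ho') + 'y'
rev('ho') = rev('o') + 'h'
rev('o') = 'o'  (base case)
Concatenating: 'o' + 'h' + 'y' + 'l' + 's' + 'z' + 'e' + 'j' = 'ohylszej'

ohylszej


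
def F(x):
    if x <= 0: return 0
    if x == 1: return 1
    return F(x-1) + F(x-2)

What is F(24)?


Computing F(24) bottom-up:
F(0) = 0
F(1) = 1
F(2) = F(1) + F(0) = 1 + 0 = 1
F(3) = F(2) + F(1) = 1 + 1 = 2
F(4) = F(3) + F(2) = 2 + 1 = 3
F(5) = F(4) + F(3) = 3 + 2 = 5
F(6) = F(5) + F(4) = 5 + 3 = 8
F(7) = F(6) + F(5) = 8 + 5 = 13
F(8) = F(7) + F(6) = 13 + 8 = 21
F(9) = F(8) + F(7) = 21 + 13 = 34
F(10) = F(9) + F(8) = 34 + 21 = 55
F(11) = F(10) + F(9) = 55 + 34 = 89
F(12) = F(11) + F(10) = 89 + 55 = 144
F(13) = F(12) + F(11) = 144 + 89 = 233
F(14) = F(13) + F(12) = 233 + 144 = 377
F(15) = F(14) + F(13) = 377 + 233 = 610
F(16) = F(15) + F(14) = 610 + 377 = 987
F(17) = F(16) + F(15) = 987 + 610 = 1597
F(18) = F(17) + F(16) = 1597 + 987 = 2584
F(19) = F(18) + F(17) = 2584 + 1597 = 4181
F(20) = F(19) + F(18) = 4181 + 2584 = 6765
F(21) = F(20) + F(19) = 6765 + 4181 = 10946
F(22) = F(21) + F(20) = 10946 + 6765 = 17711
F(23) = F(22) + F(21) = 17711 + 10946 = 28657
F(24) = F(23) + F(22) = 28657 + 17711 = 46368

46368


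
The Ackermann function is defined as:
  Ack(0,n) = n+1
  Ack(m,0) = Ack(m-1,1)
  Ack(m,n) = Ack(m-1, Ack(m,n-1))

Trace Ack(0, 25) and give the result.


Ack(0, 25) = 26
Result: Ack(0, 25) = 26

26


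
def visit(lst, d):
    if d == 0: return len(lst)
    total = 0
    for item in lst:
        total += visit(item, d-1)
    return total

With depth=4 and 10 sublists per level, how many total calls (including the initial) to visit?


At depth 0 (root): 1 call
At depth 1: each of 1 parents calls visit on 10 children = 10 calls
At depth 2: each of 10 parents calls visit on 10 children = 100 calls
At depth 3: each of 100 parents calls visit on 10 children = 1000 calls
At depth 4: each of 1000 parents calls visit on 10 children = 10000 calls
Total: 1 + 10 + 100 + 1000 + 10000 = 11111

11111


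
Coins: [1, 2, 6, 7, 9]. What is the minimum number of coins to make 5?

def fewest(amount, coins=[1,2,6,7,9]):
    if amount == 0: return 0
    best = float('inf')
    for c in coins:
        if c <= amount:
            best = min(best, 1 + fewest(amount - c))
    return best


Building up with DP:
fewest(0) = 0
fewest(1) = min(1+fewest(0)=1+0=1) = 1
fewest(2) = min(1+fewest(1)=1+1=2, 1+fewest(0)=1+0=1) = 1
fewest(3) = min(1+fewest(2)=1+1=2, 1+fewest(1)=1+1=2) = 2
fewest(4) = min(1+fewest(3)=1+2=3, 1+fewest(2)=1+1=2) = 2
fewest(5) = min(1+fewest(4)=1+2=3, 1+fewest(3)=1+2=3) = 3

3


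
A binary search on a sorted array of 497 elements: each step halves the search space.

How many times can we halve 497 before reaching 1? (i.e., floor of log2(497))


497 / 2 = 248
248 / 2 = 124
124 / 2 = 62
62 / 2 = 31
31 / 2 = 15
15 / 2 = 7
7 / 2 = 3
3 / 2 = 1
Reached 1 after 8 halvings

8


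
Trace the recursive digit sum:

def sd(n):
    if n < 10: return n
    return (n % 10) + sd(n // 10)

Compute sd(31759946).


sd(31759946) = 6 + sd(3175994)
sd(3175994) = 4 + sd(317599)
sd(317599) = 9 + sd(31759)
sd(31759) = 9 + sd(3175)
sd(3175) = 5 + sd(317)
sd(317) = 7 + sd(31)
sd(31) = 1 + sd(3)
sd(3) = 3  (base case)
Total: 6 + 4 + 9 + 9 + 5 + 7 + 1 + 3 = 44

44


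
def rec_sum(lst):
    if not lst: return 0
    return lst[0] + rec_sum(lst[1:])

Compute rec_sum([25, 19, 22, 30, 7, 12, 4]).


rec_sum([25, 19, 22, 30, 7, 12, 4]) = 25 + rec_sum([19, 22, 30, 7, 12, 4])
rec_sum([19, 22, 30, 7, 12, 4]) = 19 + rec_sum([22, 30, 7, 12, 4])
rec_sum([22, 30, 7, 12, 4]) = 22 + rec_sum([30, 7, 12, 4])
rec_sum([30, 7, 12, 4]) = 30 + rec_sum([7, 12, 4])
rec_sum([7, 12, 4]) = 7 + rec_sum([12, 4])
rec_sum([12, 4]) = 12 + rec_sum([4])
rec_sum([4]) = 4 + rec_sum([])
rec_sum([]) = 0  (base case)
Total: 25 + 19 + 22 + 30 + 7 + 12 + 4 + 0 = 119

119


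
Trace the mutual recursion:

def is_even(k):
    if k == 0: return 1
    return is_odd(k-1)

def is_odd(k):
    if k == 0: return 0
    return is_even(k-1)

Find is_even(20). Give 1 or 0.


is_even(20) = is_odd(19)
is_odd(19) = is_even(18)
is_even(18) = is_odd(17)
is_odd(17) = is_even(16)
is_even(16) = is_odd(15)
is_odd(15) = is_even(14)
is_even(14) = is_odd(13)
is_odd(13) = is_even(12)
is_even(12) = is_odd(11)
is_odd(11) = is_even(10)
is_even(10) = is_odd(9)
is_odd(9) = is_even(8)
is_even(8) = is_odd(7)
is_odd(7) = is_even(6)
is_even(6) = is_odd(5)
is_odd(5) = is_even(4)
is_even(4) = is_odd(3)
is_odd(3) = is_even(2)
is_even(2) = is_odd(1)
is_odd(1) = is_even(0)
is_even(0) = 1  (base case)
Result: 1

1


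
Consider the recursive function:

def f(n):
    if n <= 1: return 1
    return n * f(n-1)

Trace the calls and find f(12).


f(12)
= 12 * f(11)
= 12 * 11 * f(10)
= 12 * 11 * 10 * f(9)
= 12 * 11 * 10 * 9 * f(8)
= 12 * 11 * 10 * 9 * 8 * f(7)
= 12 * 11 * 10 * 9 * 8 * 7 * f(6)
= 12 * 11 * 10 * 9 * 8 * 7 * 6 * f(5)
= 12 * 11 * 10 * 9 * 8 * 7 * 6 * 5 * f(4)
= 12 * 11 * 10 * 9 * 8 * 7 * 6 * 5 * 4 * f(3)
= 12 * 11 * 10 * 9 * 8 * 7 * 6 * 5 * 4 * 3 * f(2)
= 12 * 11 * 10 * 9 * 8 * 7 * 6 * 5 * 4 * 3 * 2 * f(1)
= 12 * 11 * 10 * 9 * 8 * 7 * 6 * 5 * 4 * 3 * 2 * 1
= 479001600

479001600


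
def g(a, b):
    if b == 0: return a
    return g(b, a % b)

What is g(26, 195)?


g(26, 195) = g(195, 26)
g(195, 26) = g(26, 13)
g(26, 13) = g(13, 0)
g(13, 0) = 13  (base case)

13


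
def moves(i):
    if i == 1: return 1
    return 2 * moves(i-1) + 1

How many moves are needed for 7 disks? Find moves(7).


moves(7) = 2 * moves(6) + 1
moves(6) = 2 * moves(5) + 1
moves(5) = 2 * moves(4) + 1
moves(4) = 2 * moves(3) + 1
moves(3) = 2 * moves(2) + 1
moves(2) = 2 * moves(1) + 1
moves(1) = 1  (base case)
moves(2) = 2 * 1 + 1 = 3
moves(3) = 2 * 3 + 1 = 7
moves(4) = 2 * 7 + 1 = 15
moves(5) = 2 * 15 + 1 = 31
moves(6) = 2 * 31 + 1 = 63
moves(7) = 2 * 63 + 1 = 127

127


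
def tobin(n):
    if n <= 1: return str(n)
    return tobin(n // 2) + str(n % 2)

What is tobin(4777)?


tobin(4777) = tobin(2388) + '1'
tobin(2388) = tobin(1194) + '0'
tobin(1194) = tobin(597) + '0'
tobin(597) = tobin(298) + '1'
tobin(298) = tobin(149) + '0'
tobin(149) = tobin(74) + '1'
tobin(74) = tobin(37) + '0'
tobin(37) = tobin(18) + '1'
tobin(18) = tobin(9) + '0'
tobin(9) = tobin(4) + '1'
tobin(4) = tobin(2) + '0'
tobin(2) = tobin(1) + '0'
tobin(1) = '1'  (base case)
Concatenating: '1' + '0' + '0' + '1' + '0' + '1' + '0' + '1' + '0' + '1' + '0' + '0' + '1' = '1001010101001'

1001010101001


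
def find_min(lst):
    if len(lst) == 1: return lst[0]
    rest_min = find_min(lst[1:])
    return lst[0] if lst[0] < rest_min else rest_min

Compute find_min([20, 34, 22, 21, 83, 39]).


find_min([20, 34, 22, 21, 83, 39]): compare 20 with find_min([34, 22, 21, 83, 39])
find_min([34, 22, 21, 83, 39]): compare 34 with find_min([22, 21, 83, 39])
find_min([22, 21, 83, 39]): compare 22 with find_min([21, 83, 39])
find_min([21, 83, 39]): compare 21 with find_min([83, 39])
find_min([83, 39]): compare 83 with find_min([39])
find_min([39]) = 39  (base case)
Compare 83 with 39 -> 39
Compare 21 with 39 -> 21
Compare 22 with 21 -> 21
Compare 34 with 21 -> 21
Compare 20 with 21 -> 20

20


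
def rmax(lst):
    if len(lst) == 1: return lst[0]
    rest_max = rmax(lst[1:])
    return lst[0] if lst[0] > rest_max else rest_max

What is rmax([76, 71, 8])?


rmax([76, 71, 8]): compare 76 with rmax([71, 8])
rmax([71, 8]): compare 71 with rmax([8])
rmax([8]) = 8  (base case)
Compare 71 with 8 -> 71
Compare 76 with 71 -> 76

76


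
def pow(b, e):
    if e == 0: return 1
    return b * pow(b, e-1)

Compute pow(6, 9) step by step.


pow(6, 9)
= 6 * pow(6, 8)
= 6 * 6 * pow(6, 7)
= 6 * 6 * 6 * pow(6, 6)
= 6 * 6 * 6 * 6 * pow(6, 5)
= 6 * 6 * 6 * 6 * 6 * pow(6, 4)
= 6 * 6 * 6 * 6 * 6 * 6 * pow(6, 3)
= 6 * 6 * 6 * 6 * 6 * 6 * 6 * pow(6, 2)
= 6 * 6 * 6 * 6 * 6 * 6 * 6 * 6 * pow(6, 1)
= 6 * 6 * 6 * 6 * 6 * 6 * 6 * 6 * 6 * pow(6, 0)
= 6 * 6 * 6 * 6 * 6 * 6 * 6 * 6 * 6 * 1
= 10077696

10077696


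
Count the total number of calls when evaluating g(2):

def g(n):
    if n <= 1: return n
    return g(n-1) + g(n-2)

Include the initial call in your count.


Let C(n) = total calls for g(n)
C(0) = 1, C(1) = 1
C(2) = 1 + C(1) + C(0) = 1 + 1 + 1 = 3

3


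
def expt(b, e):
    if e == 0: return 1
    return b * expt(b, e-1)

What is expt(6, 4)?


expt(6, 4)
= 6 * expt(6, 3)
= 6 * 6 * expt(6, 2)
= 6 * 6 * 6 * expt(6, 1)
= 6 * 6 * 6 * 6 * expt(6, 0)
= 6 * 6 * 6 * 6 * 1
= 1296

1296


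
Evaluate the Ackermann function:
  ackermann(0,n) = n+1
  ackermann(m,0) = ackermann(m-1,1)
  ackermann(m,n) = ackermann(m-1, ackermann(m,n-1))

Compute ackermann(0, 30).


ackermann(0, 30) = 31
Result: ackermann(0, 30) = 31

31


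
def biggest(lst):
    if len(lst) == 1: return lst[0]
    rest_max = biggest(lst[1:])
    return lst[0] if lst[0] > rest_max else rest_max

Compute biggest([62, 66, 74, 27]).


biggest([62, 66, 74, 27]): compare 62 with biggest([66, 74, 27])
biggest([66, 74, 27]): compare 66 with biggest([74, 27])
biggest([74, 27]): compare 74 with biggest([27])
biggest([27]) = 27  (base case)
Compare 74 with 27 -> 74
Compare 66 with 74 -> 74
Compare 62 with 74 -> 74

74


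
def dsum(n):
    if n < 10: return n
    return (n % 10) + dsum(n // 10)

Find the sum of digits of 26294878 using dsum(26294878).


dsum(26294878) = 8 + dsum(2629487)
dsum(2629487) = 7 + dsum(262948)
dsum(262948) = 8 + dsum(26294)
dsum(26294) = 4 + dsum(2629)
dsum(2629) = 9 + dsum(262)
dsum(262) = 2 + dsum(26)
dsum(26) = 6 + dsum(2)
dsum(2) = 2  (base case)
Total: 8 + 7 + 8 + 4 + 9 + 2 + 6 + 2 = 46

46


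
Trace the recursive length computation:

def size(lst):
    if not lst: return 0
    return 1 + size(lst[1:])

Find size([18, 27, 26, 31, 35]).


size([18, 27, 26, 31, 35]) = 1 + size([27, 26, 31, 35])
size([27, 26, 31, 35]) = 1 + size([26, 31, 35])
size([26, 31, 35]) = 1 + size([31, 35])
size([31, 35]) = 1 + size([35])
size([35]) = 1 + size([])
size([]) = 0  (base case)
Unwinding: 1 + 1 + 1 + 1 + 1 + 0 = 5

5


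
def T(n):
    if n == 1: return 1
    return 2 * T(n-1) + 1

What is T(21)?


T(21) = 2 * T(20) + 1
T(20) = 2 * T(19) + 1
T(19) = 2 * T(18) + 1
T(18) = 2 * T(17) + 1
T(17) = 2 * T(16) + 1
T(16) = 2 * T(15) + 1
T(15) = 2 * T(14) + 1
T(14) = 2 * T(13) + 1
T(13) = 2 * T(12) + 1
T(12) = 2 * T(11) + 1
T(11) = 2 * T(10) + 1
T(10) = 2 * T(9) + 1
T(9) = 2 * T(8) + 1
T(8) = 2 * T(7) + 1
T(7) = 2 * T(6) + 1
T(6) = 2 * T(5) + 1
T(5) = 2 * T(4) + 1
T(4) = 2 * T(3) + 1
T(3) = 2 * T(2) + 1
T(2) = 2 * T(1) + 1
T(1) = 1  (base case)
T(2) = 2 * 1 + 1 = 3
T(3) = 2 * 3 + 1 = 7
T(4) = 2 * 7 + 1 = 15
T(5) = 2 * 15 + 1 = 31
T(6) = 2 * 31 + 1 = 63
T(7) = 2 * 63 + 1 = 127
T(8) = 2 * 127 + 1 = 255
T(9) = 2 * 255 + 1 = 511
T(10) = 2 * 511 + 1 = 1023
T(11) = 2 * 1023 + 1 = 2047
T(12) = 2 * 2047 + 1 = 4095
T(13) = 2 * 4095 + 1 = 8191
T(14) = 2 * 8191 + 1 = 16383
T(15) = 2 * 16383 + 1 = 32767
T(16) = 2 * 32767 + 1 = 65535
T(17) = 2 * 65535 + 1 = 131071
T(18) = 2 * 131071 + 1 = 262143
T(19) = 2 * 262143 + 1 = 524287
T(20) = 2 * 524287 + 1 = 1048575
T(21) = 2 * 1048575 + 1 = 2097151

2097151


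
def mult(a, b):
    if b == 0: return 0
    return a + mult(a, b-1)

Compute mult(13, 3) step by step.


mult(13, 3) = 13 + mult(13, 2)
mult(13, 2) = 13 + mult(13, 1)
mult(13, 1) = 13 + mult(13, 0)
mult(13, 0) = 0  (base case)
Total: 13 + 13 + 13 + 0 = 39

39


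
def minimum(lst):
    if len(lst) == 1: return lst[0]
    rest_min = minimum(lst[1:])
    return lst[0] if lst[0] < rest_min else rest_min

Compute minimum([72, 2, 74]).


minimum([72, 2, 74]): compare 72 with minimum([2, 74])
minimum([2, 74]): compare 2 with minimum([74])
minimum([74]) = 74  (base case)
Compare 2 with 74 -> 2
Compare 72 with 2 -> 2

2


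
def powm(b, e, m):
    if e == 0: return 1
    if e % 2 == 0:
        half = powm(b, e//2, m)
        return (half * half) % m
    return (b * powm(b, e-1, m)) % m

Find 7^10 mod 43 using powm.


powm(7, 10, 43): e is even, compute powm(7, 5, 43)
  powm(7, 5, 43): e is odd, compute powm(7, 4, 43)
    powm(7, 4, 43): e is even, compute powm(7, 2, 43)
      powm(7, 2, 43): e is even, compute powm(7, 1, 43)
        powm(7, 1, 43): e is odd, compute powm(7, 0, 43)
          powm(7, 0, 43) = 1
        (7 * 1) % 43 = 7
      half=7, (7*7) % 43 = 6
    half=6, (6*6) % 43 = 36
  (7 * 36) % 43 = 37
half=37, (37*37) % 43 = 36

36


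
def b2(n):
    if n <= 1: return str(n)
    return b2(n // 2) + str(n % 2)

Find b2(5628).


b2(5628) = b2(2814) + '0'
b2(2814) = b2(1407) + '0'
b2(1407) = b2(703) + '1'
b2(703) = b2(351) + '1'
b2(351) = b2(175) + '1'
b2(175) = b2(87) + '1'
b2(87) = b2(43) + '1'
b2(43) = b2(21) + '1'
b2(21) = b2(10) + '1'
b2(10) = b2(5) + '0'
b2(5) = b2(2) + '1'
b2(2) = b2(1) + '0'
b2(1) = '1'  (base case)
Concatenating: '1' + '0' + '1' + '0' + '1' + '1' + '1' + '1' + '1' + '1' + '1' + '0' + '0' = '1010111111100'

1010111111100


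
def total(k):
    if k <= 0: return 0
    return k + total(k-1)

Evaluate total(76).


total(76)
= 76 + 75 + 74 + 73 + 72 + 71 + 70 + 69 + 68 + 67 + 66 + 65 + 64 + 63 + 62 + 61 + 60 + 59 + 58 + 57 + 56 + 55 + 54 + 53 + 52 + 51 + 50 + 49 + 48 + 47 + 46 + 45 + 44 + 43 + 42 + 41 + 40 + 39 + 38 + 37 + 36 + 35 + 34 + 33 + 32 + 31 + 30 + 29 + 28 + 27 + 26 + 25 + 24 + 23 + 22 + 21 + 20 + 19 + 18 + 17 + 16 + 15 + 14 + 13 + 12 + 11 + 10 + 9 + 8 + 7 + 6 + 5 + 4 + 3 + 2 + 1 + total(0)
= 76 + 75 + 74 + 73 + 72 + 71 + 70 + 69 + 68 + 67 + 66 + 65 + 64 + 63 + 62 + 61 + 60 + 59 + 58 + 57 + 56 + 55 + 54 + 53 + 52 + 51 + 50 + 49 + 48 + 47 + 46 + 45 + 44 + 43 + 42 + 41 + 40 + 39 + 38 + 37 + 36 + 35 + 34 + 33 + 32 + 31 + 30 + 29 + 28 + 27 + 26 + 25 + 24 + 23 + 22 + 21 + 20 + 19 + 18 + 17 + 16 + 15 + 14 + 13 + 12 + 11 + 10 + 9 + 8 + 7 + 6 + 5 + 4 + 3 + 2 + 1 + 0
= 2926

2926


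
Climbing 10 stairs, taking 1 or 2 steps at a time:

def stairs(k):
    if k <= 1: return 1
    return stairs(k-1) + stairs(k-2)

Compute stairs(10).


Building up from base cases:
stairs(0) = 1
stairs(1) = 1
stairs(2) = stairs(1) + stairs(0) = 1 + 1 = 2
stairs(3) = stairs(2) + stairs(1) = 2 + 1 = 3
stairs(4) = stairs(3) + stairs(2) = 3 + 2 = 5
stairs(5) = stairs(4) + stairs(3) = 5 + 3 = 8
stairs(6) = stairs(5) + stairs(4) = 8 + 5 = 13
stairs(7) = stairs(6) + stairs(5) = 13 + 8 = 21
stairs(8) = stairs(7) + stairs(6) = 21 + 13 = 34
stairs(9) = stairs(8) + stairs(7) = 34 + 21 = 55
stairs(10) = stairs(9) + stairs(8) = 55 + 34 = 89

89


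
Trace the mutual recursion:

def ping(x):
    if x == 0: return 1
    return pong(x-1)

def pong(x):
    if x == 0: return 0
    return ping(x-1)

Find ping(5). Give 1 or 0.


ping(5) = pong(4)
pong(4) = ping(3)
ping(3) = pong(2)
pong(2) = ping(1)
ping(1) = pong(0)
pong(0) = 0  (base case)
Result: 0

0


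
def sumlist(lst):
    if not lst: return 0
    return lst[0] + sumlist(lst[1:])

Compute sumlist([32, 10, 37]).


sumlist([32, 10, 37]) = 32 + sumlist([10, 37])
sumlist([10, 37]) = 10 + sumlist([37])
sumlist([37]) = 37 + sumlist([])
sumlist([]) = 0  (base case)
Total: 32 + 10 + 37 + 0 = 79

79


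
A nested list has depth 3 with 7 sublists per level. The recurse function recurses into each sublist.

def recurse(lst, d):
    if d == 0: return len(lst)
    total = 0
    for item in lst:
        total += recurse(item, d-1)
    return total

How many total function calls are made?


At depth 0 (root): 1 call
At depth 1: each of 1 parents calls recurse on 7 children = 7 calls
At depth 2: each of 7 parents calls recurse on 7 children = 49 calls
At depth 3: each of 49 parents calls recurse on 7 children = 343 calls
Total: 1 + 7 + 49 + 343 = 400

400


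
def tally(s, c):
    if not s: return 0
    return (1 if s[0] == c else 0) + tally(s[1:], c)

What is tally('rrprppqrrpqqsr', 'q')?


s[0]='r' != 'q' -> 0
s[0]='r' != 'q' -> 0
s[0]='p' != 'q' -> 0
s[0]='r' != 'q' -> 0
s[0]='p' != 'q' -> 0
s[0]='p' != 'q' -> 0
s[0]='q' == 'q' -> 1
s[0]='r' != 'q' -> 0
s[0]='r' != 'q' -> 0
s[0]='p' != 'q' -> 0
s[0]='q' == 'q' -> 1
s[0]='q' == 'q' -> 1
s[0]='s' != 'q' -> 0
s[0]='r' != 'q' -> 0
Sum: 0 + 0 + 0 + 0 + 0 + 0 + 1 + 0 + 0 + 0 + 1 + 1 + 0 + 0 = 3

3


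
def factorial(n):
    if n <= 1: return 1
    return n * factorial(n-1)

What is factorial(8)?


factorial(8)
= 8 * factorial(7)
= 8 * 7 * factorial(6)
= 8 * 7 * 6 * factorial(5)
= 8 * 7 * 6 * 5 * factorial(4)
= 8 * 7 * 6 * 5 * 4 * factorial(3)
= 8 * 7 * 6 * 5 * 4 * 3 * factorial(2)
= 8 * 7 * 6 * 5 * 4 * 3 * 2 * factorial(1)
= 8 * 7 * 6 * 5 * 4 * 3 * 2 * 1
= 40320

40320


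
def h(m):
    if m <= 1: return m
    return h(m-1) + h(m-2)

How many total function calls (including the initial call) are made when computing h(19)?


Let C(n) = total calls for h(n)
C(0) = 1, C(1) = 1
C(2) = 1 + C(1) + C(0) = 1 + 1 + 1 = 3
C(3) = 1 + C(2) + C(1) = 1 + 3 + 1 = 5
C(4) = 1 + C(3) + C(2) = 1 + 5 + 3 = 9
C(5) = 1 + C(4) + C(3) = 1 + 9 + 5 = 15
C(6) = 1 + C(5) + C(4) = 1 + 15 + 9 = 25
C(7) = 1 + C(6) + C(5) = 1 + 25 + 15 = 41
C(8) = 1 + C(7) + C(6) = 1 + 41 + 25 = 67
C(9) = 1 + C(8) + C(7) = 1 + 67 + 41 = 109
C(10) = 1 + C(9) + C(8) = 1 + 109 + 67 = 177
C(11) = 1 + C(10) + C(9) = 1 + 177 + 109 = 287
C(12) = 1 + C(11) + C(10) = 1 + 287 + 177 = 465
C(13) = 1 + C(12) + C(11) = 1 + 465 + 287 = 753
C(14) = 1 + C(13) + C(12) = 1 + 753 + 465 = 1219
C(15) = 1 + C(14) + C(13) = 1 + 1219 + 753 = 1973
C(16) = 1 + C(15) + C(14) = 1 + 1973 + 1219 = 3193
C(17) = 1 + C(16) + C(15) = 1 + 3193 + 1973 = 5167
C(18) = 1 + C(17) + C(16) = 1 + 5167 + 3193 = 8361
C(19) = 1 + C(18) + C(17) = 1 + 8361 + 5167 = 13529

13529


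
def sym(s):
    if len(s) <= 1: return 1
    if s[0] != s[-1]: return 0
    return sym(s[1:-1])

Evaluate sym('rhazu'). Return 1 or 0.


sym('rhazu'): s[0]='r' != s[-1]='u' -> return 0
Result: 0 (not a palindrome)

0


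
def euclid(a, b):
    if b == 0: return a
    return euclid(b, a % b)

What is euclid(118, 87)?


euclid(118, 87) = euclid(87, 31)
euclid(87, 31) = euclid(31, 25)
euclid(31, 25) = euclid(25, 6)
euclid(25, 6) = euclid(6, 1)
euclid(6, 1) = euclid(1, 0)
euclid(1, 0) = 1  (base case)

1


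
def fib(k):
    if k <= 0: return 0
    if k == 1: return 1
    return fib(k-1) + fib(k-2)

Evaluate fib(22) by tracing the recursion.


Computing fib(22) bottom-up:
fib(0) = 0
fib(1) = 1
fib(2) = fib(1) + fib(0) = 1 + 0 = 1
fib(3) = fib(2) + fib(1) = 1 + 1 = 2
fib(4) = fib(3) + fib(2) = 2 + 1 = 3
fib(5) = fib(4) + fib(3) = 3 + 2 = 5
fib(6) = fib(5) + fib(4) = 5 + 3 = 8
fib(7) = fib(6) + fib(5) = 8 + 5 = 13
fib(8) = fib(7) + fib(6) = 13 + 8 = 21
fib(9) = fib(8) + fib(7) = 21 + 13 = 34
fib(10) = fib(9) + fib(8) = 34 + 21 = 55
fib(11) = fib(10) + fib(9) = 55 + 34 = 89
fib(12) = fib(11) + fib(10) = 89 + 55 = 144
fib(13) = fib(12) + fib(11) = 144 + 89 = 233
fib(14) = fib(13) + fib(12) = 233 + 144 = 377
fib(15) = fib(14) + fib(13) = 377 + 233 = 610
fib(16) = fib(15) + fib(14) = 610 + 377 = 987
fib(17) = fib(16) + fib(15) = 987 + 610 = 1597
fib(18) = fib(17) + fib(16) = 1597 + 987 = 2584
fib(19) = fib(18) + fib(17) = 2584 + 1597 = 4181
fib(20) = fib(19) + fib(18) = 4181 + 2584 = 6765
fib(21) = fib(20) + fib(19) = 6765 + 4181 = 10946
fib(22) = fib(21) + fib(20) = 10946 + 6765 = 17711

17711


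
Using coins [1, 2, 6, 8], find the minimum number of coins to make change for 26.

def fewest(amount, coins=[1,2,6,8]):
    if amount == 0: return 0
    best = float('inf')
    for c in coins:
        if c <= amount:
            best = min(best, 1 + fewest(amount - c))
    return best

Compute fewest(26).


Building up with DP:
fewest(0) = 0
fewest(1) = min(1+fewest(0)=1+0=1) = 1
fewest(2) = min(1+fewest(1)=1+1=2, 1+fewest(0)=1+0=1) = 1
fewest(3) = min(1+fewest(2)=1+1=2, 1+fewest(1)=1+1=2) = 2
fewest(4) = min(1+fewest(3)=1+2=3, 1+fewest(2)=1+1=2) = 2
fewest(5) = min(1+fewest(4)=1+2=3, 1+fewest(3)=1+2=3) = 3
fewest(6) = min(1+fewest(5)=1+3=4, 1+fewest(4)=1+2=3, 1+fewest(0)=1+0=1) = 1
fewest(7) = min(1+fewest(6)=1+1=2, 1+fewest(5)=1+3=4, 1+fewest(1)=1+1=2) = 2
fewest(8) = min(1+fewest(7)=1+2=3, 1+fewest(6)=1+1=2, 1+fewest(2)=1+1=2, 1+fewest(0)=1+0=1) = 1
fewest(9) = min(1+fewest(8)=1+1=2, 1+fewest(7)=1+2=3, 1+fewest(3)=1+2=3, 1+fewest(1)=1+1=2) = 2
fewest(10) = min(1+fewest(9)=1+2=3, 1+fewest(8)=1+1=2, 1+fewest(4)=1+2=3, 1+fewest(2)=1+1=2) = 2
fewest(11) = min(1+fewest(10)=1+2=3, 1+fewest(9)=1+2=3, 1+fewest(5)=1+3=4, 1+fewest(3)=1+2=3) = 3
fewest(12) = min(1+fewest(11)=1+3=4, 1+fewest(10)=1+2=3, 1+fewest(6)=1+1=2, 1+fewest(4)=1+2=3) = 2
fewest(13) = min(1+fewest(12)=1+2=3, 1+fewest(11)=1+3=4, 1+fewest(7)=1+2=3, 1+fewest(5)=1+3=4) = 3
fewest(14) = min(1+fewest(13)=1+3=4, 1+fewest(12)=1+2=3, 1+fewest(8)=1+1=2, 1+fewest(6)=1+1=2) = 2
fewest(15) = min(1+fewest(14)=1+2=3, 1+fewest(13)=1+3=4, 1+fewest(9)=1+2=3, 1+fewest(7)=1+2=3) = 3
fewest(16) = min(1+fewest(15)=1+3=4, 1+fewest(14)=1+2=3, 1+fewest(10)=1+2=3, 1+fewest(8)=1+1=2) = 2
fewest(17) = min(1+fewest(16)=1+2=3, 1+fewest(15)=1+3=4, 1+fewest(11)=1+3=4, 1+fewest(9)=1+2=3) = 3
fewest(18) = min(1+fewest(17)=1+3=4, 1+fewest(16)=1+2=3, 1+fewest(12)=1+2=3, 1+fewest(10)=1+2=3) = 3
fewest(19) = min(1+fewest(18)=1+3=4, 1+fewest(17)=1+3=4, 1+fewest(13)=1+3=4, 1+fewest(11)=1+3=4) = 4
fewest(20) = min(1+fewest(19)=1+4=5, 1+fewest(18)=1+3=4, 1+fewest(14)=1+2=3, 1+fewest(12)=1+2=3) = 3
fewest(21) = min(1+fewest(20)=1+3=4, 1+fewest(19)=1+4=5, 1+fewest(15)=1+3=4, 1+fewest(13)=1+3=4) = 4
fewest(22) = min(1+fewest(21)=1+4=5, 1+fewest(20)=1+3=4, 1+fewest(16)=1+2=3, 1+fewest(14)=1+2=3) = 3
fewest(23) = min(1+fewest(22)=1+3=4, 1+fewest(21)=1+4=5, 1+fewest(17)=1+3=4, 1+fewest(15)=1+3=4) = 4
fewest(24) = min(1+fewest(23)=1+4=5, 1+fewest(22)=1+3=4, 1+fewest(18)=1+3=4, 1+fewest(16)=1+2=3) = 3
fewest(25) = min(1+fewest(24)=1+3=4, 1+fewest(23)=1+4=5, 1+fewest(19)=1+4=5, 1+fewest(17)=1+3=4) = 4
fewest(26) = min(1+fewest(25)=1+4=5, 1+fewest(24)=1+3=4, 1+fewest(20)=1+3=4, 1+fewest(18)=1+3=4) = 4

4


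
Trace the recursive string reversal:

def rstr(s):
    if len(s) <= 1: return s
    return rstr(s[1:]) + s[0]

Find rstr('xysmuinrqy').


rstr('xysmuinrqy') = rstr('ysmuinrqy') + 'x'
rstr('ysmuinrqy') = rstr('smuinrqy') + 'y'
rstr('smuinrqy') = rstr('muinrqy') + 's'
rstr('muinrqy') = rstr('uinrqy') + 'm'
rstr('uinrqy') = rstr('inrqy') + 'u'
rstr('inrqy') = rstr('nrqy') + 'i'
rstr('nrqy') = rstr('rqy') + 'n'
rstr('rqy') = rstr('qy') + 'r'
rstr('qy') = rstr('y') + 'q'
rstr('y') = 'y'  (base case)
Concatenating: 'y' + 'q' + 'r' + 'n' + 'i' + 'u' + 'm' + 's' + 'y' + 'x' = 'yqrniumsyx'

yqrniumsyx


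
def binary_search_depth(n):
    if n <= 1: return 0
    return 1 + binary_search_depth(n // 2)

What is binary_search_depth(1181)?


1181 / 2 = 590
590 / 2 = 295
295 / 2 = 147
147 / 2 = 73
73 / 2 = 36
36 / 2 = 18
18 / 2 = 9
9 / 2 = 4
4 / 2 = 2
2 / 2 = 1
Reached 1 after 10 halvings

10


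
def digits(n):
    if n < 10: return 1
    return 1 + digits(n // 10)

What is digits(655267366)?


digits(655267366) = 1 + digits(65526736)
digits(65526736) = 1 + digits(6552673)
digits(6552673) = 1 + digits(655267)
digits(655267) = 1 + digits(65526)
digits(65526) = 1 + digits(6552)
digits(6552) = 1 + digits(655)
digits(655) = 1 + digits(65)
digits(65) = 1 + digits(6)
digits(6) = 1  (base case: 6 < 10)
Unwinding: 1 + 1 + 1 + 1 + 1 + 1 + 1 + 1 + 1 = 9

9


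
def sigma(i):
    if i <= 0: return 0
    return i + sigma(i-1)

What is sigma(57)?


sigma(57)
= 57 + 56 + 55 + 54 + 53 + 52 + 51 + 50 + 49 + 48 + 47 + 46 + 45 + 44 + 43 + 42 + 41 + 40 + 39 + 38 + 37 + 36 + 35 + 34 + 33 + 32 + 31 + 30 + 29 + 28 + 27 + 26 + 25 + 24 + 23 + 22 + 21 + 20 + 19 + 18 + 17 + 16 + 15 + 14 + 13 + 12 + 11 + 10 + 9 + 8 + 7 + 6 + 5 + 4 + 3 + 2 + 1 + sigma(0)
= 57 + 56 + 55 + 54 + 53 + 52 + 51 + 50 + 49 + 48 + 47 + 46 + 45 + 44 + 43 + 42 + 41 + 40 + 39 + 38 + 37 + 36 + 35 + 34 + 33 + 32 + 31 + 30 + 29 + 28 + 27 + 26 + 25 + 24 + 23 + 22 + 21 + 20 + 19 + 18 + 17 + 16 + 15 + 14 + 13 + 12 + 11 + 10 + 9 + 8 + 7 + 6 + 5 + 4 + 3 + 2 + 1 + 0
= 1653

1653


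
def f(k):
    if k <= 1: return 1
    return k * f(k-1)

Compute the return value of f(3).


f(3)
= 3 * f(2)
= 3 * 2 * f(1)
= 3 * 2 * 1
= 6

6


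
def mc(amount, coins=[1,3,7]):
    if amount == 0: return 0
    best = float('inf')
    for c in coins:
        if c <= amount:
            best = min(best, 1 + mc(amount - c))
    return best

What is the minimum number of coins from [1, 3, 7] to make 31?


Building up with DP:
mc(0) = 0
mc(1) = min(1+mc(0)=1+0=1) = 1
mc(2) = min(1+mc(1)=1+1=2) = 2
mc(3) = min(1+mc(2)=1+2=3, 1+mc(0)=1+0=1) = 1
mc(4) = min(1+mc(3)=1+1=2, 1+mc(1)=1+1=2) = 2
mc(5) = min(1+mc(4)=1+2=3, 1+mc(2)=1+2=3) = 3
mc(6) = min(1+mc(5)=1+3=4, 1+mc(3)=1+1=2) = 2
mc(7) = min(1+mc(6)=1+2=3, 1+mc(4)=1+2=3, 1+mc(0)=1+0=1) = 1
mc(8) = min(1+mc(7)=1+1=2, 1+mc(5)=1+3=4, 1+mc(1)=1+1=2) = 2
mc(9) = min(1+mc(8)=1+2=3, 1+mc(6)=1+2=3, 1+mc(2)=1+2=3) = 3
mc(10) = min(1+mc(9)=1+3=4, 1+mc(7)=1+1=2, 1+mc(3)=1+1=2) = 2
mc(11) = min(1+mc(10)=1+2=3, 1+mc(8)=1+2=3, 1+mc(4)=1+2=3) = 3
mc(12) = min(1+mc(11)=1+3=4, 1+mc(9)=1+3=4, 1+mc(5)=1+3=4) = 4
mc(13) = min(1+mc(12)=1+4=5, 1+mc(10)=1+2=3, 1+mc(6)=1+2=3) = 3
mc(14) = min(1+mc(13)=1+3=4, 1+mc(11)=1+3=4, 1+mc(7)=1+1=2) = 2
mc(15) = min(1+mc(14)=1+2=3, 1+mc(12)=1+4=5, 1+mc(8)=1+2=3) = 3
mc(16) = min(1+mc(15)=1+3=4, 1+mc(13)=1+3=4, 1+mc(9)=1+3=4) = 4
mc(17) = min(1+mc(16)=1+4=5, 1+mc(14)=1+2=3, 1+mc(10)=1+2=3) = 3
mc(18) = min(1+mc(17)=1+3=4, 1+mc(15)=1+3=4, 1+mc(11)=1+3=4) = 4
mc(19) = min(1+mc(18)=1+4=5, 1+mc(16)=1+4=5, 1+mc(12)=1+4=5) = 5
mc(20) = min(1+mc(19)=1+5=6, 1+mc(17)=1+3=4, 1+mc(13)=1+3=4) = 4
mc(21) = min(1+mc(20)=1+4=5, 1+mc(18)=1+4=5, 1+mc(14)=1+2=3) = 3
mc(22) = min(1+mc(21)=1+3=4, 1+mc(19)=1+5=6, 1+mc(15)=1+3=4) = 4
mc(23) = min(1+mc(22)=1+4=5, 1+mc(20)=1+4=5, 1+mc(16)=1+4=5) = 5
mc(24) = min(1+mc(23)=1+5=6, 1+mc(21)=1+3=4, 1+mc(17)=1+3=4) = 4
mc(25) = min(1+mc(24)=1+4=5, 1+mc(22)=1+4=5, 1+mc(18)=1+4=5) = 5
mc(26) = min(1+mc(25)=1+5=6, 1+mc(23)=1+5=6, 1+mc(19)=1+5=6) = 6
mc(27) = min(1+mc(26)=1+6=7, 1+mc(24)=1+4=5, 1+mc(20)=1+4=5) = 5
mc(28) = min(1+mc(27)=1+5=6, 1+mc(25)=1+5=6, 1+mc(21)=1+3=4) = 4
mc(29) = min(1+mc(28)=1+4=5, 1+mc(26)=1+6=7, 1+mc(22)=1+4=5) = 5
mc(30) = min(1+mc(29)=1+5=6, 1+mc(27)=1+5=6, 1+mc(23)=1+5=6) = 6
mc(31) = min(1+mc(30)=1+6=7, 1+mc(28)=1+4=5, 1+mc(24)=1+4=5) = 5

5


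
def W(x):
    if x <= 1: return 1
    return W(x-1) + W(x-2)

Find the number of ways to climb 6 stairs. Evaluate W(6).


Building up from base cases:
W(0) = 1
W(1) = 1
W(2) = W(1) + W(0) = 1 + 1 = 2
W(3) = W(2) + W(1) = 2 + 1 = 3
W(4) = W(3) + W(2) = 3 + 2 = 5
W(5) = W(4) + W(3) = 5 + 3 = 8
W(6) = W(5) + W(4) = 8 + 5 = 13

13


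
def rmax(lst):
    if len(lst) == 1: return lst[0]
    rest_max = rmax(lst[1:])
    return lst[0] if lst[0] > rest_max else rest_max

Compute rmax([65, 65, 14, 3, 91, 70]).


rmax([65, 65, 14, 3, 91, 70]): compare 65 with rmax([65, 14, 3, 91, 70])
rmax([65, 14, 3, 91, 70]): compare 65 with rmax([14, 3, 91, 70])
rmax([14, 3, 91, 70]): compare 14 with rmax([3, 91, 70])
rmax([3, 91, 70]): compare 3 with rmax([91, 70])
rmax([91, 70]): compare 91 with rmax([70])
rmax([70]) = 70  (base case)
Compare 91 with 70 -> 91
Compare 3 with 91 -> 91
Compare 14 with 91 -> 91
Compare 65 with 91 -> 91
Compare 65 with 91 -> 91

91


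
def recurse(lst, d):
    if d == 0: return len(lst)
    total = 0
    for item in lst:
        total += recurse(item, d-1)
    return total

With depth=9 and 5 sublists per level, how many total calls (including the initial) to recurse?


At depth 0 (root): 1 call
At depth 1: each of 1 parents calls recurse on 5 children = 5 calls
At depth 2: each of 5 parents calls recurse on 5 children = 25 calls
At depth 3: each of 25 parents calls recurse on 5 children = 125 calls
At depth 4: each of 125 parents calls recurse on 5 children = 625 calls
At depth 5: each of 625 parents calls recurse on 5 children = 3125 calls
At depth 6: each of 3125 parents calls recurse on 5 children = 15625 calls
At depth 7: each of 15625 parents calls recurse on 5 children = 78125 calls
At depth 8: each of 78125 parents calls recurse on 5 children = 390625 calls
At depth 9: each of 390625 parents calls recurse on 5 children = 1953125 calls
Total: 1 + 5 + 25 + 125 + 625 + 3125 + 15625 + 78125 + 390625 + 1953125 = 2441406

2441406
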